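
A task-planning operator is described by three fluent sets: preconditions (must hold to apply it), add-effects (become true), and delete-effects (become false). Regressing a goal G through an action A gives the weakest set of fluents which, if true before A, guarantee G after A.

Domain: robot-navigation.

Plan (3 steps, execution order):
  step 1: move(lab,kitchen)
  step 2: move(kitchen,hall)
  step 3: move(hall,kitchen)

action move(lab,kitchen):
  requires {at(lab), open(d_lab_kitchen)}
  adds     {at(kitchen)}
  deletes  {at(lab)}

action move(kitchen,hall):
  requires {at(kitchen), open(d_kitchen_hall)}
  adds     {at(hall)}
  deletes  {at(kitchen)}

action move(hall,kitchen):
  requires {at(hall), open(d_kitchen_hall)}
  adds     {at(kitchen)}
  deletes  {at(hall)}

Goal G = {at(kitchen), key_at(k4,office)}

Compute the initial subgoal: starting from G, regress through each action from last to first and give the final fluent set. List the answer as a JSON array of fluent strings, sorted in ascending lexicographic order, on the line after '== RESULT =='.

Regress step by step:
  through step 3 (move(hall,kitchen)): drop {at(kitchen)}, keep {key_at(k4,office)}, require {at(hall), open(d_kitchen_hall)}
    → {at(hall), key_at(k4,office), open(d_kitchen_hall)}
  through step 2 (move(kitchen,hall)): drop {at(hall)}, keep {key_at(k4,office), open(d_kitchen_hall)}, require {at(kitchen), open(d_kitchen_hall)}
    → {at(kitchen), key_at(k4,office), open(d_kitchen_hall)}
  through step 1 (move(lab,kitchen)): drop {at(kitchen)}, keep {key_at(k4,office), open(d_kitchen_hall)}, require {at(lab), open(d_lab_kitchen)}
    → {at(lab), key_at(k4,office), open(d_kitchen_hall), open(d_lab_kitchen)}

== RESULT ==
["at(lab)", "key_at(k4,office)", "open(d_kitchen_hall)", "open(d_lab_kitchen)"]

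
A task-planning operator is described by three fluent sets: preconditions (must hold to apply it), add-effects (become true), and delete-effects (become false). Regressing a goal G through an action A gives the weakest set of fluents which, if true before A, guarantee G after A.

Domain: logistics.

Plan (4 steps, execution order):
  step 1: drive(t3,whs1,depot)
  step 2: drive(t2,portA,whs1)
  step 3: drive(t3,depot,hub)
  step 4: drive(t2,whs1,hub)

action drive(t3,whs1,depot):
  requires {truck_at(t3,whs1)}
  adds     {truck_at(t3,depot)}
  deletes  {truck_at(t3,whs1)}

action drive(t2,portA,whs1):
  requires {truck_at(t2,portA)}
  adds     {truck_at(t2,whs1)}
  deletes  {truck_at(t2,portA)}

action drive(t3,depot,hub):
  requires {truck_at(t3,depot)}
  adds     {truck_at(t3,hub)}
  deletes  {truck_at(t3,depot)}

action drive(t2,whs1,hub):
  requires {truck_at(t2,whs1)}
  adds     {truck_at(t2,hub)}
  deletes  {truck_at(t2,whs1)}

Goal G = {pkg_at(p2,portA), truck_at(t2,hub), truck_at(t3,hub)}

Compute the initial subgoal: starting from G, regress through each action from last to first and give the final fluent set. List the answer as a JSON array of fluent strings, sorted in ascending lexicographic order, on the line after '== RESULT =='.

Regress step by step:
  through step 4 (drive(t2,whs1,hub)): drop {truck_at(t2,hub)}, keep {pkg_at(p2,portA), truck_at(t3,hub)}, require {truck_at(t2,whs1)}
    → {pkg_at(p2,portA), truck_at(t2,whs1), truck_at(t3,hub)}
  through step 3 (drive(t3,depot,hub)): drop {truck_at(t3,hub)}, keep {pkg_at(p2,portA), truck_at(t2,whs1)}, require {truck_at(t3,depot)}
    → {pkg_at(p2,portA), truck_at(t2,whs1), truck_at(t3,depot)}
  through step 2 (drive(t2,portA,whs1)): drop {truck_at(t2,whs1)}, keep {pkg_at(p2,portA), truck_at(t3,depot)}, require {truck_at(t2,portA)}
    → {pkg_at(p2,portA), truck_at(t2,portA), truck_at(t3,depot)}
  through step 1 (drive(t3,whs1,depot)): drop {truck_at(t3,depot)}, keep {pkg_at(p2,portA), truck_at(t2,portA)}, require {truck_at(t3,whs1)}
    → {pkg_at(p2,portA), truck_at(t2,portA), truck_at(t3,whs1)}

== RESULT ==
["pkg_at(p2,portA)", "truck_at(t2,portA)", "truck_at(t3,whs1)"]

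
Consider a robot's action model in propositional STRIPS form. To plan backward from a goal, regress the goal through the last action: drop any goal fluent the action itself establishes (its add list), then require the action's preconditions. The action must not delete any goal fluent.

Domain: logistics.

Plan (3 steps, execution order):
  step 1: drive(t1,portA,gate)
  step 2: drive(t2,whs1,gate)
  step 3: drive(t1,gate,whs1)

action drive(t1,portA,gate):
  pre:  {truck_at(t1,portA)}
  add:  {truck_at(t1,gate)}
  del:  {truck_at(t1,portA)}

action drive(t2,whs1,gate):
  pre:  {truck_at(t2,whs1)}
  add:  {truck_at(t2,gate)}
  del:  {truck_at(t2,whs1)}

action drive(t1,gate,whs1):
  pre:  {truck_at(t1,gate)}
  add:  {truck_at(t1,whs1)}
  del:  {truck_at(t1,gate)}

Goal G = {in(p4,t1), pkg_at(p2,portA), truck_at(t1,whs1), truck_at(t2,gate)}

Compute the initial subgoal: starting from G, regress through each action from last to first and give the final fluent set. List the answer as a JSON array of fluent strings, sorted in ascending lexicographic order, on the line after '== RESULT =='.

Regress step by step:
  through step 3 (drive(t1,gate,whs1)): drop {truck_at(t1,whs1)}, keep {in(p4,t1), pkg_at(p2,portA), truck_at(t2,gate)}, require {truck_at(t1,gate)}
    → {in(p4,t1), pkg_at(p2,portA), truck_at(t1,gate), truck_at(t2,gate)}
  through step 2 (drive(t2,whs1,gate)): drop {truck_at(t2,gate)}, keep {in(p4,t1), pkg_at(p2,portA), truck_at(t1,gate)}, require {truck_at(t2,whs1)}
    → {in(p4,t1), pkg_at(p2,portA), truck_at(t1,gate), truck_at(t2,whs1)}
  through step 1 (drive(t1,portA,gate)): drop {truck_at(t1,gate)}, keep {in(p4,t1), pkg_at(p2,portA), truck_at(t2,whs1)}, require {truck_at(t1,portA)}
    → {in(p4,t1), pkg_at(p2,portA), truck_at(t1,portA), truck_at(t2,whs1)}

== RESULT ==
["in(p4,t1)", "pkg_at(p2,portA)", "truck_at(t1,portA)", "truck_at(t2,whs1)"]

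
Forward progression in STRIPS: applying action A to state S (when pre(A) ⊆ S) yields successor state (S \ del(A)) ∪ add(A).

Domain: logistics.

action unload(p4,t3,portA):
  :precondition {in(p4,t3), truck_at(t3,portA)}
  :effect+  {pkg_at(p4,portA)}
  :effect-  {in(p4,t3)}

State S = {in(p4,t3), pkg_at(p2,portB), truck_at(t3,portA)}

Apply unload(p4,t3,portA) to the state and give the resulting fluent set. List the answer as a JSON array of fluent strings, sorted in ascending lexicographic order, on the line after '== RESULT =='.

Compute (S \ del) ∪ add:
  pre ⊆ S: {in(p4,t3), truck_at(t3,portA)} ⊆ S  — applicable
  S \ del = {pkg_at(p2,portB), truck_at(t3,portA)}
  ∪ add   = {pkg_at(p2,portB), pkg_at(p4,portA), truck_at(t3,portA)}

== RESULT ==
["pkg_at(p2,portB)", "pkg_at(p4,portA)", "truck_at(t3,portA)"]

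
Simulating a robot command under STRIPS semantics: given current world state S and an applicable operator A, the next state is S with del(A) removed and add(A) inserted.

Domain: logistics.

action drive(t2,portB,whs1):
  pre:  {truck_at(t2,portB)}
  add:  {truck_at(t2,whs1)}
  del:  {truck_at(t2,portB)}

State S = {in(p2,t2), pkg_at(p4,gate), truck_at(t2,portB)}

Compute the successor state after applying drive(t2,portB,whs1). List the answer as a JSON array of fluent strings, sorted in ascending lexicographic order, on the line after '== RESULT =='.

Compute (S \ del) ∪ add:
  pre ⊆ S: {truck_at(t2,portB)} ⊆ S  — applicable
  S \ del = {in(p2,t2), pkg_at(p4,gate)}
  ∪ add   = {in(p2,t2), pkg_at(p4,gate), truck_at(t2,whs1)}

== RESULT ==
["in(p2,t2)", "pkg_at(p4,gate)", "truck_at(t2,whs1)"]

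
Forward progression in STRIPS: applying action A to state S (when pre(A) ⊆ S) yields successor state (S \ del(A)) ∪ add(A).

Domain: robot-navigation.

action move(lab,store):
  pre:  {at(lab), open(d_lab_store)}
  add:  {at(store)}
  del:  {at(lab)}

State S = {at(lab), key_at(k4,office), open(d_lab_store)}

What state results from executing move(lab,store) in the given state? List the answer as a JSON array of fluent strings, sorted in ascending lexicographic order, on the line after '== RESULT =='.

Progress:
  pre ⊆ S: {at(lab), open(d_lab_store)} ⊆ S  — applicable
  S \ del = {key_at(k4,office), open(d_lab_store)}
  ∪ add   = {at(store), key_at(k4,office), open(d_lab_store)}

== RESULT ==
["at(store)", "key_at(k4,office)", "open(d_lab_store)"]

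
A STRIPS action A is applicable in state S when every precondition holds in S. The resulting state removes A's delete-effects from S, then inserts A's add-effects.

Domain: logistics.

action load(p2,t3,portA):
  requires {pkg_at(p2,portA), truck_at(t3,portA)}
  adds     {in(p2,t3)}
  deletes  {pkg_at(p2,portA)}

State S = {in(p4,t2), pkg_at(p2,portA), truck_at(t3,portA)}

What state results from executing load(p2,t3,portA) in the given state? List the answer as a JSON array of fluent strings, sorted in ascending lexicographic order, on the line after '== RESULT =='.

Compute (S \ del) ∪ add:
  pre ⊆ S: {pkg_at(p2,portA), truck_at(t3,portA)} ⊆ S  — applicable
  S \ del = {in(p4,t2), truck_at(t3,portA)}
  ∪ add   = {in(p2,t3), in(p4,t2), truck_at(t3,portA)}

== RESULT ==
["in(p2,t3)", "in(p4,t2)", "truck_at(t3,portA)"]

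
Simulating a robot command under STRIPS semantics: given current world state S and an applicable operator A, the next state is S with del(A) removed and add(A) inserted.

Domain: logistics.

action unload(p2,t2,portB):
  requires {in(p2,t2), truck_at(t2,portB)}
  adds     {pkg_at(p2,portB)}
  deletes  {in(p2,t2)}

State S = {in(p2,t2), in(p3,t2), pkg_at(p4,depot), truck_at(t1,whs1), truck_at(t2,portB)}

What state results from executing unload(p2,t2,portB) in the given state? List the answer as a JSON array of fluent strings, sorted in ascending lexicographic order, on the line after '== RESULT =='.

Compute (S \ del) ∪ add:
  pre ⊆ S: {in(p2,t2), truck_at(t2,portB)} ⊆ S  — applicable
  S \ del = {in(p3,t2), pkg_at(p4,depot), truck_at(t1,whs1), truck_at(t2,portB)}
  ∪ add   = {in(p3,t2), pkg_at(p2,portB), pkg_at(p4,depot), truck_at(t1,whs1), truck_at(t2,portB)}

== RESULT ==
["in(p3,t2)", "pkg_at(p2,portB)", "pkg_at(p4,depot)", "truck_at(t1,whs1)", "truck_at(t2,portB)"]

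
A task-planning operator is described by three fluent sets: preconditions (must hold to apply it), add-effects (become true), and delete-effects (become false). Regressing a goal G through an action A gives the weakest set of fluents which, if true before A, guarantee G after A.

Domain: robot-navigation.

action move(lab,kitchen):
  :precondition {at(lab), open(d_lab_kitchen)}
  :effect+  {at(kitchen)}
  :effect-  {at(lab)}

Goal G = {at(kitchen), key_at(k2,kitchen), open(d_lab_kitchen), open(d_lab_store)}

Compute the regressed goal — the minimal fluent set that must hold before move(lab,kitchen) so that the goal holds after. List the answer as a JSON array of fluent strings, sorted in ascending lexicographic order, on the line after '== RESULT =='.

Regress:
  G ∩ del = {}  (empty — regression defined)
  G \ add = {at(kitchen), key_at(k2,kitchen), open(d_lab_kitchen), open(d_lab_store)} \ {at(kitchen)} = {key_at(k2,kitchen), open(d_lab_kitchen), open(d_lab_store)}
  ∪ pre   = {key_at(k2,kitchen), open(d_lab_kitchen), open(d_lab_store)} ∪ {at(lab), open(d_lab_kitchen)}
          = {at(lab), key_at(k2,kitchen), open(d_lab_kitchen), open(d_lab_store)}

== RESULT ==
["at(lab)", "key_at(k2,kitchen)", "open(d_lab_kitchen)", "open(d_lab_store)"]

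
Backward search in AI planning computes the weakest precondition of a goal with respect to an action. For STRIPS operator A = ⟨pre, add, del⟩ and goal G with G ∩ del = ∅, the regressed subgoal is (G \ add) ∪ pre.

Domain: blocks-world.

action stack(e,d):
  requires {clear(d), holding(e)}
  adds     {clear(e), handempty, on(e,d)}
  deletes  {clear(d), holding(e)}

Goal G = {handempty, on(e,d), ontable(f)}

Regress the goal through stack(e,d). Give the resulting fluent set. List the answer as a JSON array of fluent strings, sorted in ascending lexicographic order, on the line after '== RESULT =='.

Regress:
  G ∩ del = {}  (empty — regression defined)
  G \ add = {handempty, on(e,d), ontable(f)} \ {clear(e), handempty, on(e,d)} = {ontable(f)}
  ∪ pre   = {ontable(f)} ∪ {clear(d), holding(e)}
          = {clear(d), holding(e), ontable(f)}

== RESULT ==
["clear(d)", "holding(e)", "ontable(f)"]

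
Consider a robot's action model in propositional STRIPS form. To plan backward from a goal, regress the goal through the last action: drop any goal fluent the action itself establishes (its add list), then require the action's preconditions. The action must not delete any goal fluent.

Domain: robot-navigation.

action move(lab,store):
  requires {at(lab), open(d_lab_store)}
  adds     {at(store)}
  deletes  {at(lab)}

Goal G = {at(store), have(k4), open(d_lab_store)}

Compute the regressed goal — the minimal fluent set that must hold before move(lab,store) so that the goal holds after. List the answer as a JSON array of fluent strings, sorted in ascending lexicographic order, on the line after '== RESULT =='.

Regress:
  G ∩ del = {}  (empty — regression defined)
  G \ add = {at(store), have(k4), open(d_lab_store)} \ {at(store)} = {have(k4), open(d_lab_store)}
  ∪ pre   = {have(k4), open(d_lab_store)} ∪ {at(lab), open(d_lab_store)}
          = {at(lab), have(k4), open(d_lab_store)}

== RESULT ==
["at(lab)", "have(k4)", "open(d_lab_store)"]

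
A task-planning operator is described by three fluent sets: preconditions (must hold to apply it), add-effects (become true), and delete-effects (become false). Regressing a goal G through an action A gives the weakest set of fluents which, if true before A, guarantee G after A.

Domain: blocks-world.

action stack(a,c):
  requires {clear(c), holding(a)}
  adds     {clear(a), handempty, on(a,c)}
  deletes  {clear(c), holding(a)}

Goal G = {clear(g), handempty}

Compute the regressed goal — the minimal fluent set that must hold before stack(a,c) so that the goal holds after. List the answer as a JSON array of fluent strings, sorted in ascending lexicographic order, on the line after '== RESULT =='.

Regress:
  G ∩ del = {}  (empty — regression defined)
  G \ add = {clear(g), handempty} \ {clear(a), handempty, on(a,c)} = {clear(g)}
  ∪ pre   = {clear(g)} ∪ {clear(c), holding(a)}
          = {clear(c), clear(g), holding(a)}

== RESULT ==
["clear(c)", "clear(g)", "holding(a)"]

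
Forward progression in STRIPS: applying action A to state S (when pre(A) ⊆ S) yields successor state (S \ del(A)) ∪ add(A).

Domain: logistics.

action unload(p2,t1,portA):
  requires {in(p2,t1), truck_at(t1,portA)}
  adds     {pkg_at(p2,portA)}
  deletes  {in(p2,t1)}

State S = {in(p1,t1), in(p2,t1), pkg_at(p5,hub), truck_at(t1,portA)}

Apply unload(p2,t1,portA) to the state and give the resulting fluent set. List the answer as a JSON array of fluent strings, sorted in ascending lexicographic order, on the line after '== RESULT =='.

Compute (S \ del) ∪ add:
  pre ⊆ S: {in(p2,t1), truck_at(t1,portA)} ⊆ S  — applicable
  S \ del = {in(p1,t1), pkg_at(p5,hub), truck_at(t1,portA)}
  ∪ add   = {in(p1,t1), pkg_at(p2,portA), pkg_at(p5,hub), truck_at(t1,portA)}

== RESULT ==
["in(p1,t1)", "pkg_at(p2,portA)", "pkg_at(p5,hub)", "truck_at(t1,portA)"]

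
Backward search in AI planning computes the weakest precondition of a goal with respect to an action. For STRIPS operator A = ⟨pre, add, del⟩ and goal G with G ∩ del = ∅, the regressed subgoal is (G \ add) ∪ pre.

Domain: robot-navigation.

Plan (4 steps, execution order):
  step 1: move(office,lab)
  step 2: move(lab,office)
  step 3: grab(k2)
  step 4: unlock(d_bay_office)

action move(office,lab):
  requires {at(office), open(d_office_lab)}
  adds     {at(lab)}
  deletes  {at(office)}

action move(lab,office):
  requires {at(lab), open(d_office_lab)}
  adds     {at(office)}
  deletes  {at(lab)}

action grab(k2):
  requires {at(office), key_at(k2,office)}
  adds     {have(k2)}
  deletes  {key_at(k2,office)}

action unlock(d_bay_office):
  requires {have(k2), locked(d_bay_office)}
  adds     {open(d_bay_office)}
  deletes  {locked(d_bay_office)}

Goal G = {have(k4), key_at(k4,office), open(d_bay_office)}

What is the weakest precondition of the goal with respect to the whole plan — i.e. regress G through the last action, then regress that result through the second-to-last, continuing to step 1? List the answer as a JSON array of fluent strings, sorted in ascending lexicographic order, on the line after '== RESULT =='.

Regress step by step:
  through step 4 (unlock(d_bay_office)): drop {open(d_bay_office)}, keep {have(k4), key_at(k4,office)}, require {have(k2), locked(d_bay_office)}
    → {have(k2), have(k4), key_at(k4,office), locked(d_bay_office)}
  through step 3 (grab(k2)): drop {have(k2)}, keep {have(k4), key_at(k4,office), locked(d_bay_office)}, require {at(office), key_at(k2,office)}
    → {at(office), have(k4), key_at(k2,office), key_at(k4,office), locked(d_bay_office)}
  through step 2 (move(lab,office)): drop {at(office)}, keep {have(k4), key_at(k2,office), key_at(k4,office), locked(d_bay_office)}, require {at(lab), open(d_office_lab)}
    → {at(lab), have(k4), key_at(k2,office), key_at(k4,office), locked(d_bay_office), open(d_office_lab)}
  through step 1 (move(office,lab)): drop {at(lab)}, keep {have(k4), key_at(k2,office), key_at(k4,office), locked(d_bay_office), open(d_office_lab)}, require {at(office), open(d_office_lab)}
    → {at(office), have(k4), key_at(k2,office), key_at(k4,office), locked(d_bay_office), open(d_office_lab)}

== RESULT ==
["at(office)", "have(k4)", "key_at(k2,office)", "key_at(k4,office)", "locked(d_bay_office)", "open(d_office_lab)"]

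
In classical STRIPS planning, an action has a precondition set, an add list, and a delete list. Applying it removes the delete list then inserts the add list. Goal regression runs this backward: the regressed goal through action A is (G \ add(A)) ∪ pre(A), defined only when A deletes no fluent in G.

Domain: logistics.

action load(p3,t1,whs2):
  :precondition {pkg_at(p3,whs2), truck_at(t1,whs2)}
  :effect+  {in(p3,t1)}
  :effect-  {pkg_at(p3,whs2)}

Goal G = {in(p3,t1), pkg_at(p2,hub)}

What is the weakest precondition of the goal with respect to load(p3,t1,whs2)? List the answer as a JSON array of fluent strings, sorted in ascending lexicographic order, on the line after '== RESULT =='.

Regress:
  G ∩ del = {}  (empty — regression defined)
  G \ add = {in(p3,t1), pkg_at(p2,hub)} \ {in(p3,t1)} = {pkg_at(p2,hub)}
  ∪ pre   = {pkg_at(p2,hub)} ∪ {pkg_at(p3,whs2), truck_at(t1,whs2)}
          = {pkg_at(p2,hub), pkg_at(p3,whs2), truck_at(t1,whs2)}

== RESULT ==
["pkg_at(p2,hub)", "pkg_at(p3,whs2)", "truck_at(t1,whs2)"]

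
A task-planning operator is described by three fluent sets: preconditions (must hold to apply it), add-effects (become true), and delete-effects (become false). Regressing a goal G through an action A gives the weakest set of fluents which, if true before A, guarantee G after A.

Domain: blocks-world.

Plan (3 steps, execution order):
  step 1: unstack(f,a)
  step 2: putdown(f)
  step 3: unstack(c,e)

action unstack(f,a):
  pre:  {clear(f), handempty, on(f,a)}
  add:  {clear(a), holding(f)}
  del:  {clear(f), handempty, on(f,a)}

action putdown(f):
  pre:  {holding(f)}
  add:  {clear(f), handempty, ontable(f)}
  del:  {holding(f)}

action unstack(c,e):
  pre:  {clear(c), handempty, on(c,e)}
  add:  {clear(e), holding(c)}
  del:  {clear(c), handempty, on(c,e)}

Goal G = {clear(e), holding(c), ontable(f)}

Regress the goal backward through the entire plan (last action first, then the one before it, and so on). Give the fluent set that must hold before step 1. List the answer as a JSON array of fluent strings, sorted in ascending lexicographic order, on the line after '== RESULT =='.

Work backward from the goal:
  through step 3 (unstack(c,e)): drop {clear(e), holding(c)}, keep {ontable(f)}, require {clear(c), handempty, on(c,e)}
    → {clear(c), handempty, on(c,e), ontable(f)}
  through step 2 (putdown(f)): drop {handempty, ontable(f)}, keep {clear(c), on(c,e)}, require {holding(f)}
    → {clear(c), holding(f), on(c,e)}
  through step 1 (unstack(f,a)): drop {holding(f)}, keep {clear(c), on(c,e)}, require {clear(f), handempty, on(f,a)}
    → {clear(c), clear(f), handempty, on(c,e), on(f,a)}

== RESULT ==
["clear(c)", "clear(f)", "handempty", "on(c,e)", "on(f,a)"]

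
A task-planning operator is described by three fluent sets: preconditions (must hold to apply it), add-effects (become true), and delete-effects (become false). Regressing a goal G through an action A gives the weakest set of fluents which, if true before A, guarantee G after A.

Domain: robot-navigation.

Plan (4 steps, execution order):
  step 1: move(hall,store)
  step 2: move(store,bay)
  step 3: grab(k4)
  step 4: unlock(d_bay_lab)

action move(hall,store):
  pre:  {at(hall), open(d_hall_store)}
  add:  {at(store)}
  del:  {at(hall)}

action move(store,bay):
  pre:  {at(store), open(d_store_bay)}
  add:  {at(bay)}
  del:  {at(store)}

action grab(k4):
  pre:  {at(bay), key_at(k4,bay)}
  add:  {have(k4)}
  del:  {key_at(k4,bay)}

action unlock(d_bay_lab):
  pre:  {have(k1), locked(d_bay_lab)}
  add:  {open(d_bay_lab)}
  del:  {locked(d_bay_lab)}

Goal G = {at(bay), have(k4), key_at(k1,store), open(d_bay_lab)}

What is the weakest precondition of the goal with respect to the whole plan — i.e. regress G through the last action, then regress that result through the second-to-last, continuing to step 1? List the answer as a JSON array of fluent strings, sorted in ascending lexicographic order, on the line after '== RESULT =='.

Regress step by step:
  through step 4 (unlock(d_bay_lab)): drop {open(d_bay_lab)}, keep {at(bay), have(k4), key_at(k1,store)}, require {have(k1), locked(d_bay_lab)}
    → {at(bay), have(k1), have(k4), key_at(k1,store), locked(d_bay_lab)}
  through step 3 (grab(k4)): drop {have(k4)}, keep {at(bay), have(k1), key_at(k1,store), locked(d_bay_lab)}, require {at(bay), key_at(k4,bay)}
    → {at(bay), have(k1), key_at(k1,store), key_at(k4,bay), locked(d_bay_lab)}
  through step 2 (move(store,bay)): drop {at(bay)}, keep {have(k1), key_at(k1,store), key_at(k4,bay), locked(d_bay_lab)}, require {at(store), open(d_store_bay)}
    → {at(store), have(k1), key_at(k1,store), key_at(k4,bay), locked(d_bay_lab), open(d_store_bay)}
  through step 1 (move(hall,store)): drop {at(store)}, keep {have(k1), key_at(k1,store), key_at(k4,bay), locked(d_bay_lab), open(d_store_bay)}, require {at(hall), open(d_hall_store)}
    → {at(hall), have(k1), key_at(k1,store), key_at(k4,bay), locked(d_bay_lab), open(d_hall_store), open(d_store_bay)}

== RESULT ==
["at(hall)", "have(k1)", "key_at(k1,store)", "key_at(k4,bay)", "locked(d_bay_lab)", "open(d_hall_store)", "open(d_store_bay)"]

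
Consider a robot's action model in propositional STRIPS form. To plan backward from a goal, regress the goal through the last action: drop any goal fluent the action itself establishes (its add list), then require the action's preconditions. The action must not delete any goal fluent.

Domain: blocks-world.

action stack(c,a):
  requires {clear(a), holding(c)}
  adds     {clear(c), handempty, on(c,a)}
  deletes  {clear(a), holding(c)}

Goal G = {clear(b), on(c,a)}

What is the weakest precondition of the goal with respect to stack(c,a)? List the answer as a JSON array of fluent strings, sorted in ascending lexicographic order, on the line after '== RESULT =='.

Compute (G \ add) ∪ pre:
  G ∩ del = {}  (empty — regression defined)
  G \ add = {clear(b), on(c,a)} \ {clear(c), handempty, on(c,a)} = {clear(b)}
  ∪ pre   = {clear(b)} ∪ {clear(a), holding(c)}
          = {clear(a), clear(b), holding(c)}

== RESULT ==
["clear(a)", "clear(b)", "holding(c)"]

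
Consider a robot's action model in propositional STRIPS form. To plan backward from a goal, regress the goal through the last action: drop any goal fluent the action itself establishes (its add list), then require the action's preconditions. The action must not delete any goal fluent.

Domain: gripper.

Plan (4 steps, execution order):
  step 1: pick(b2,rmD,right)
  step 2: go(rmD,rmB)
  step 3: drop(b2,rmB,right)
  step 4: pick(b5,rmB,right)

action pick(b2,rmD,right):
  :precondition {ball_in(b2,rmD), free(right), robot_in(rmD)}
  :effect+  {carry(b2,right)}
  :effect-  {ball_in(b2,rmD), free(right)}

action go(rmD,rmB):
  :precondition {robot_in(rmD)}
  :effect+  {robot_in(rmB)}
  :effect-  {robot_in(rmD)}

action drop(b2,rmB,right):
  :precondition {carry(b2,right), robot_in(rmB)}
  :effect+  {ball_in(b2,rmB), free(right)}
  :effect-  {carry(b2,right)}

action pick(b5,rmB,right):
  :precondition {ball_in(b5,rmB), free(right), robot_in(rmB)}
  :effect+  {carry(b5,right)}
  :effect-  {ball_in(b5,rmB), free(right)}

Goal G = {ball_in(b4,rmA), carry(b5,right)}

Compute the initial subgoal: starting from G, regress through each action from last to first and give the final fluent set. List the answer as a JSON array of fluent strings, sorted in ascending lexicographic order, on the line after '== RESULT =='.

Work backward from the goal:
  through step 4 (pick(b5,rmB,right)): drop {carry(b5,right)}, keep {ball_in(b4,rmA)}, require {ball_in(b5,rmB), free(right), robot_in(rmB)}
    → {ball_in(b4,rmA), ball_in(b5,rmB), free(right), robot_in(rmB)}
  through step 3 (drop(b2,rmB,right)): drop {free(right)}, keep {ball_in(b4,rmA), ball_in(b5,rmB), robot_in(rmB)}, require {carry(b2,right), robot_in(rmB)}
    → {ball_in(b4,rmA), ball_in(b5,rmB), carry(b2,right), robot_in(rmB)}
  through step 2 (go(rmD,rmB)): drop {robot_in(rmB)}, keep {ball_in(b4,rmA), ball_in(b5,rmB), carry(b2,right)}, require {robot_in(rmD)}
    → {ball_in(b4,rmA), ball_in(b5,rmB), carry(b2,right), robot_in(rmD)}
  through step 1 (pick(b2,rmD,right)): drop {carry(b2,right)}, keep {ball_in(b4,rmA), ball_in(b5,rmB), robot_in(rmD)}, require {ball_in(b2,rmD), free(right), robot_in(rmD)}
    → {ball_in(b2,rmD), ball_in(b4,rmA), ball_in(b5,rmB), free(right), robot_in(rmD)}

== RESULT ==
["ball_in(b2,rmD)", "ball_in(b4,rmA)", "ball_in(b5,rmB)", "free(right)", "robot_in(rmD)"]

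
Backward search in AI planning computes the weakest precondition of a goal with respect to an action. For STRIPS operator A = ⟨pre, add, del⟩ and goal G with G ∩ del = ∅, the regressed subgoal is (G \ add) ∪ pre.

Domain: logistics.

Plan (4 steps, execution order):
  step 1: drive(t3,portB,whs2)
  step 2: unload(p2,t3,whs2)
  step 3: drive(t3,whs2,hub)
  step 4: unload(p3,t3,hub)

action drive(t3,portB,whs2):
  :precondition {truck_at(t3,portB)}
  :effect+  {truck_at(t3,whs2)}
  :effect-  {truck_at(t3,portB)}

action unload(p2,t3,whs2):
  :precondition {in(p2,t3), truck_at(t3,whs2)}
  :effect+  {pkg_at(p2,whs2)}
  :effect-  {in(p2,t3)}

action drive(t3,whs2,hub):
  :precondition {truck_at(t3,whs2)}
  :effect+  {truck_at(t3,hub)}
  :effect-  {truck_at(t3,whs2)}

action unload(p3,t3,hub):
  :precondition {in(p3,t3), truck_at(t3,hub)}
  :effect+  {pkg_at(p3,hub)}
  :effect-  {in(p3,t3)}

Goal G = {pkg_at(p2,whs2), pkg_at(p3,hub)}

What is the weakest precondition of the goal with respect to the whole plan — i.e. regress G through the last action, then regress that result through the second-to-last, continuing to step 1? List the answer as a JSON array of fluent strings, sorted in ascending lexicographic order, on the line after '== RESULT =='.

Work backward from the goal:
  through step 4 (unload(p3,t3,hub)): drop {pkg_at(p3,hub)}, keep {pkg_at(p2,whs2)}, require {in(p3,t3), truck_at(t3,hub)}
    → {in(p3,t3), pkg_at(p2,whs2), truck_at(t3,hub)}
  through step 3 (drive(t3,whs2,hub)): drop {truck_at(t3,hub)}, keep {in(p3,t3), pkg_at(p2,whs2)}, require {truck_at(t3,whs2)}
    → {in(p3,t3), pkg_at(p2,whs2), truck_at(t3,whs2)}
  through step 2 (unload(p2,t3,whs2)): drop {pkg_at(p2,whs2)}, keep {in(p3,t3), truck_at(t3,whs2)}, require {in(p2,t3), truck_at(t3,whs2)}
    → {in(p2,t3), in(p3,t3), truck_at(t3,whs2)}
  through step 1 (drive(t3,portB,whs2)): drop {truck_at(t3,whs2)}, keep {in(p2,t3), in(p3,t3)}, require {truck_at(t3,portB)}
    → {in(p2,t3), in(p3,t3), truck_at(t3,portB)}

== RESULT ==
["in(p2,t3)", "in(p3,t3)", "truck_at(t3,portB)"]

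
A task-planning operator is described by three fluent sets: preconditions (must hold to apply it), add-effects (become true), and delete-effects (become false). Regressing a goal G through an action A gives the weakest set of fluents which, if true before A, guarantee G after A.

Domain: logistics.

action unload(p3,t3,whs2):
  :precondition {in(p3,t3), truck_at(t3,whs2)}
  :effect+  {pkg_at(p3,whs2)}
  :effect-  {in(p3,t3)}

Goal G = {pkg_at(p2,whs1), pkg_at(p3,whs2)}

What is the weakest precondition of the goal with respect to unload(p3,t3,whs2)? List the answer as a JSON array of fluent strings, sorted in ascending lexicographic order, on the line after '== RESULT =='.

Compute (G \ add) ∪ pre:
  G ∩ del = {}  (empty — regression defined)
  G \ add = {pkg_at(p2,whs1), pkg_at(p3,whs2)} \ {pkg_at(p3,whs2)} = {pkg_at(p2,whs1)}
  ∪ pre   = {pkg_at(p2,whs1)} ∪ {in(p3,t3), truck_at(t3,whs2)}
          = {in(p3,t3), pkg_at(p2,whs1), truck_at(t3,whs2)}

== RESULT ==
["in(p3,t3)", "pkg_at(p2,whs1)", "truck_at(t3,whs2)"]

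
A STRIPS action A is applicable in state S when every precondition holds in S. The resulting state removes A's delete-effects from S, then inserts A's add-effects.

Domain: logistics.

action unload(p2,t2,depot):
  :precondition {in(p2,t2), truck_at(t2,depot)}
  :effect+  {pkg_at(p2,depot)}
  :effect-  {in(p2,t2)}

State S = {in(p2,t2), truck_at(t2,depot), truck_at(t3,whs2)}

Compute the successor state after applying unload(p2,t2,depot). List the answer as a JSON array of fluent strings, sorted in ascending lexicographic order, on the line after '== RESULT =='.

Progress:
  pre ⊆ S: {in(p2,t2), truck_at(t2,depot)} ⊆ S  — applicable
  S \ del = {truck_at(t2,depot), truck_at(t3,whs2)}
  ∪ add   = {pkg_at(p2,depot), truck_at(t2,depot), truck_at(t3,whs2)}

== RESULT ==
["pkg_at(p2,depot)", "truck_at(t2,depot)", "truck_at(t3,whs2)"]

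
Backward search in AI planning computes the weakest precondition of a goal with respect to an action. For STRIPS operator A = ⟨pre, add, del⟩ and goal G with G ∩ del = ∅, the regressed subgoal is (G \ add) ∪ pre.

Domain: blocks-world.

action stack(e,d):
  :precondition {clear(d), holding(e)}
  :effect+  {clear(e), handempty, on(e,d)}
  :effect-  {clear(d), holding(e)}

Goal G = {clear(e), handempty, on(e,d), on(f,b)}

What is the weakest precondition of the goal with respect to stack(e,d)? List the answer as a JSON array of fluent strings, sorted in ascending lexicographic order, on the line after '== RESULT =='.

Regress:
  G ∩ del = {}  (empty — regression defined)
  G \ add = {clear(e), handempty, on(e,d), on(f,b)} \ {clear(e), handempty, on(e,d)} = {on(f,b)}
  ∪ pre   = {on(f,b)} ∪ {clear(d), holding(e)}
          = {clear(d), holding(e), on(f,b)}

== RESULT ==
["clear(d)", "holding(e)", "on(f,b)"]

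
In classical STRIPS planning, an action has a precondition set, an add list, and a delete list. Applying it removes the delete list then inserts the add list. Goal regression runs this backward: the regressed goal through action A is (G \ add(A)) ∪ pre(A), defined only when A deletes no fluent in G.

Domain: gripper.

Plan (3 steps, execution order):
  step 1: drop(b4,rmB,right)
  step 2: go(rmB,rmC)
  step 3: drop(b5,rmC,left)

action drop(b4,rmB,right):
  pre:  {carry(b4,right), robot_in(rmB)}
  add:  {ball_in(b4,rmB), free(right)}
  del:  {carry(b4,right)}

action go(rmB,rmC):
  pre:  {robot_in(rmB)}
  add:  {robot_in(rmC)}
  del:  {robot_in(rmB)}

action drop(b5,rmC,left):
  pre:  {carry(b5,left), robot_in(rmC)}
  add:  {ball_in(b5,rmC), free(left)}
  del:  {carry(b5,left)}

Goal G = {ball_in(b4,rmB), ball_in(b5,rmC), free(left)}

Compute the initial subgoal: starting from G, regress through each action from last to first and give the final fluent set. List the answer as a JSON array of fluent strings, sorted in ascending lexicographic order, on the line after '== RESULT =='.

Regress step by step:
  through step 3 (drop(b5,rmC,left)): drop {ball_in(b5,rmC), free(left)}, keep {ball_in(b4,rmB)}, require {carry(b5,left), robot_in(rmC)}
    → {ball_in(b4,rmB), carry(b5,left), robot_in(rmC)}
  through step 2 (go(rmB,rmC)): drop {robot_in(rmC)}, keep {ball_in(b4,rmB), carry(b5,left)}, require {robot_in(rmB)}
    → {ball_in(b4,rmB), carry(b5,left), robot_in(rmB)}
  through step 1 (drop(b4,rmB,right)): drop {ball_in(b4,rmB)}, keep {carry(b5,left), robot_in(rmB)}, require {carry(b4,right), robot_in(rmB)}
    → {carry(b4,right), carry(b5,left), robot_in(rmB)}

== RESULT ==
["carry(b4,right)", "carry(b5,left)", "robot_in(rmB)"]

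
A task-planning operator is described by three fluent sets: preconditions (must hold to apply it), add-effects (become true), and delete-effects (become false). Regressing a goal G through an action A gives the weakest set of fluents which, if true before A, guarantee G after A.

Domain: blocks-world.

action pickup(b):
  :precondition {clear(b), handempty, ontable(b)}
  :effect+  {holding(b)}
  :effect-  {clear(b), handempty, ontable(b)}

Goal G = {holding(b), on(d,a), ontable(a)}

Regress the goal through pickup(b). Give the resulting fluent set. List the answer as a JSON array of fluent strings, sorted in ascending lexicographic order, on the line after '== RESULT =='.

Compute (G \ add) ∪ pre:
  G ∩ del = {}  (empty — regression defined)
  G \ add = {holding(b), on(d,a), ontable(a)} \ {holding(b)} = {on(d,a), ontable(a)}
  ∪ pre   = {on(d,a), ontable(a)} ∪ {clear(b), handempty, ontable(b)}
          = {clear(b), handempty, on(d,a), ontable(a), ontable(b)}

== RESULT ==
["clear(b)", "handempty", "on(d,a)", "ontable(a)", "ontable(b)"]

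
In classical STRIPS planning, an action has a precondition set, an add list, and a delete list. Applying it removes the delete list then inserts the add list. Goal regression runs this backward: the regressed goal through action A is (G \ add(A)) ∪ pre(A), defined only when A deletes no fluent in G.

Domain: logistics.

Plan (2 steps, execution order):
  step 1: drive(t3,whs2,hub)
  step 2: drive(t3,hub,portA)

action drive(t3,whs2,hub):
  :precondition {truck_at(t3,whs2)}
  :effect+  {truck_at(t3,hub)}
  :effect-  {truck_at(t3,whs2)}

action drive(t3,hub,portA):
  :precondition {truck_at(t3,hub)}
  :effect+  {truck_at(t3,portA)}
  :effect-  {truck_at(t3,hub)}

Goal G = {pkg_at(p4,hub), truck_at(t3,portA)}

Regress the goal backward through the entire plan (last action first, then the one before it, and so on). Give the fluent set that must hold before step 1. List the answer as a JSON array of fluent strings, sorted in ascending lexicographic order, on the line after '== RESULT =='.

Regress step by step:
  through step 2 (drive(t3,hub,portA)): drop {truck_at(t3,portA)}, keep {pkg_at(p4,hub)}, require {truck_at(t3,hub)}
    → {pkg_at(p4,hub), truck_at(t3,hub)}
  through step 1 (drive(t3,whs2,hub)): drop {truck_at(t3,hub)}, keep {pkg_at(p4,hub)}, require {truck_at(t3,whs2)}
    → {pkg_at(p4,hub), truck_at(t3,whs2)}

== RESULT ==
["pkg_at(p4,hub)", "truck_at(t3,whs2)"]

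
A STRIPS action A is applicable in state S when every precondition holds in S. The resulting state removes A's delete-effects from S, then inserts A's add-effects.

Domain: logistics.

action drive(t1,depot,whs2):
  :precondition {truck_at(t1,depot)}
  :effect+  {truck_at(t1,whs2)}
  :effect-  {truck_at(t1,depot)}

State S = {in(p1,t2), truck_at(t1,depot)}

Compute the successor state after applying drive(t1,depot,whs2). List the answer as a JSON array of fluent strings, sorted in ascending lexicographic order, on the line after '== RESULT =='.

Progress:
  pre ⊆ S: {truck_at(t1,depot)} ⊆ S  — applicable
  S \ del = {in(p1,t2)}
  ∪ add   = {in(p1,t2), truck_at(t1,whs2)}

== RESULT ==
["in(p1,t2)", "truck_at(t1,whs2)"]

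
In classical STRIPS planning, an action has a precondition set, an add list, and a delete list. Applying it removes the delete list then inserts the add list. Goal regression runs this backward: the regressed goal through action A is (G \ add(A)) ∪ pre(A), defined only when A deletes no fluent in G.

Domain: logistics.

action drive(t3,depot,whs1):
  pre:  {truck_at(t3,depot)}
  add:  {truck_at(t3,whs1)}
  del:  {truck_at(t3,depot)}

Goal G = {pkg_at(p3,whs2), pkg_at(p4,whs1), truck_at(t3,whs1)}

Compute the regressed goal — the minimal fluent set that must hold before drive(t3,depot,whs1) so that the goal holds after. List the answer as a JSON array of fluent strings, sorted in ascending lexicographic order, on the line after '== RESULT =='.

Regress:
  G ∩ del = {}  (empty — regression defined)
  G \ add = {pkg_at(p3,whs2), pkg_at(p4,whs1), truck_at(t3,whs1)} \ {truck_at(t3,whs1)} = {pkg_at(p3,whs2), pkg_at(p4,whs1)}
  ∪ pre   = {pkg_at(p3,whs2), pkg_at(p4,whs1)} ∪ {truck_at(t3,depot)}
          = {pkg_at(p3,whs2), pkg_at(p4,whs1), truck_at(t3,depot)}

== RESULT ==
["pkg_at(p3,whs2)", "pkg_at(p4,whs1)", "truck_at(t3,depot)"]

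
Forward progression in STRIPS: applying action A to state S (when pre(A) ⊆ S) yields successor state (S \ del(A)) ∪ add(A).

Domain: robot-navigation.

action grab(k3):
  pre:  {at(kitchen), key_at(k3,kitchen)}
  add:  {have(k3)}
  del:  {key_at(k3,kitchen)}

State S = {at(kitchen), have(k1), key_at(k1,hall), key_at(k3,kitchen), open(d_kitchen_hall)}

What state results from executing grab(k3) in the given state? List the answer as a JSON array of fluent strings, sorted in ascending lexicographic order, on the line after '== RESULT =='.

Compute (S \ del) ∪ add:
  pre ⊆ S: {at(kitchen), key_at(k3,kitchen)} ⊆ S  — applicable
  S \ del = {at(kitchen), have(k1), key_at(k1,hall), open(d_kitchen_hall)}
  ∪ add   = {at(kitchen), have(k1), have(k3), key_at(k1,hall), open(d_kitchen_hall)}

== RESULT ==
["at(kitchen)", "have(k1)", "have(k3)", "key_at(k1,hall)", "open(d_kitchen_hall)"]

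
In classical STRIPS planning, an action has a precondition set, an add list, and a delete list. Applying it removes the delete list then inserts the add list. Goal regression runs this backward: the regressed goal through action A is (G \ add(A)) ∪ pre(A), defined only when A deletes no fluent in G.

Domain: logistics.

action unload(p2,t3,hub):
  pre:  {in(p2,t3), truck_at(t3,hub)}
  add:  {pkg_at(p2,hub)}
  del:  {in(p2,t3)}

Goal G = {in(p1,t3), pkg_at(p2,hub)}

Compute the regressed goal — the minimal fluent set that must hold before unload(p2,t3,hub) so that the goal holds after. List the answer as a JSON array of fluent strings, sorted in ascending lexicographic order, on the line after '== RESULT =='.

Compute (G \ add) ∪ pre:
  G ∩ del = {}  (empty — regression defined)
  G \ add = {in(p1,t3), pkg_at(p2,hub)} \ {pkg_at(p2,hub)} = {in(p1,t3)}
  ∪ pre   = {in(p1,t3)} ∪ {in(p2,t3), truck_at(t3,hub)}
          = {in(p1,t3), in(p2,t3), truck_at(t3,hub)}

== RESULT ==
["in(p1,t3)", "in(p2,t3)", "truck_at(t3,hub)"]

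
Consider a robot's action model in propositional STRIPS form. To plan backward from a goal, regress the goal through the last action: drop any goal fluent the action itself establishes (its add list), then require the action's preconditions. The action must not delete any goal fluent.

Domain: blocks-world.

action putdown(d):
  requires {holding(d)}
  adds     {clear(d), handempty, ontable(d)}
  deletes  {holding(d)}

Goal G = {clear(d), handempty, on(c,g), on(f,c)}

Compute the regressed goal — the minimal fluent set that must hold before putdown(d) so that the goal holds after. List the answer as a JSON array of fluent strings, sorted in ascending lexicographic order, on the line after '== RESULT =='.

Regress:
  G ∩ del = {}  (empty — regression defined)
  G \ add = {clear(d), handempty, on(c,g), on(f,c)} \ {clear(d), handempty, ontable(d)} = {on(c,g), on(f,c)}
  ∪ pre   = {on(c,g), on(f,c)} ∪ {holding(d)}
          = {holding(d), on(c,g), on(f,c)}

== RESULT ==
["holding(d)", "on(c,g)", "on(f,c)"]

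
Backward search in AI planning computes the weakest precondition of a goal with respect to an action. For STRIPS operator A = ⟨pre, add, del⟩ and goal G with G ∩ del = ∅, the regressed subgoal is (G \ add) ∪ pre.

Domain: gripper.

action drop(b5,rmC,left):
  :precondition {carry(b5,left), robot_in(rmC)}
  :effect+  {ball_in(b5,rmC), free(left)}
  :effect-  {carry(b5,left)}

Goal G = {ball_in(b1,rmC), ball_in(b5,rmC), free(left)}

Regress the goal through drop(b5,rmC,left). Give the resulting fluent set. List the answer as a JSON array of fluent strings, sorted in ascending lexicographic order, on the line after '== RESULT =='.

Compute (G \ add) ∪ pre:
  G ∩ del = {}  (empty — regression defined)
  G \ add = {ball_in(b1,rmC), ball_in(b5,rmC), free(left)} \ {ball_in(b5,rmC), free(left)} = {ball_in(b1,rmC)}
  ∪ pre   = {ball_in(b1,rmC)} ∪ {carry(b5,left), robot_in(rmC)}
          = {ball_in(b1,rmC), carry(b5,left), robot_in(rmC)}

== RESULT ==
["ball_in(b1,rmC)", "carry(b5,left)", "robot_in(rmC)"]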